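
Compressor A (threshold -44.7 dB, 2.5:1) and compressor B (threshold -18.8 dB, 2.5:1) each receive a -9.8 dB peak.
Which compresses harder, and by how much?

A, by 15.54 dB

A: GR = 34.9 − 34.9/2.5 = 20.94 dB.
B: GR = 9 − 9/2.5 = 5.4 dB.
A reduces 15.54 dB more.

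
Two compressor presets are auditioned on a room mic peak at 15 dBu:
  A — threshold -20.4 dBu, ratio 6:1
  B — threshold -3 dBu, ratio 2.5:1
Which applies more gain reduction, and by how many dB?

A: 35.4 dB over, compressed to 5.9 dB over, so 29.5 dB of GR.
B: 18 dB over, compressed to 7.2 dB over, so 10.8 dB of GR.
Difference: 18.7 dB in favour of A.

A, by 18.7 dB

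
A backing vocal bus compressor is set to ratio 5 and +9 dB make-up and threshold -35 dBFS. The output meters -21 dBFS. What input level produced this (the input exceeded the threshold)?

Before make-up, the level was -21 − 9 = -30 dBFS.
The compressed level sits -30 − (-35) = 5 dB over threshold.
Undo the ratio: input overshoot = 5 × 5 = 25 dB, giving input = -10 dBFS.

-10 dBFS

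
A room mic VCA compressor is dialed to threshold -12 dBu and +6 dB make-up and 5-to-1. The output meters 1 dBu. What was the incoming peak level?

23 dBu

Before make-up, the level was 1 − 6 = -5 dBu.
Post-compression overshoot = -5 − (-12) = 7 dB.
Input overshoot = R × output overshoot = 35 dB → input = -12 + 35 = 23 dBu.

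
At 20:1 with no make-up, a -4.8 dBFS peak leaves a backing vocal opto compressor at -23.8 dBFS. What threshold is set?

Let T be the threshold. Output overshoot = (input overshoot)/R, so -23.8 − T = (-4.8 − T)/20.
20·(-23.8 − T) = -4.8 − T → 19·T = -476 − (-4.8) = -471.2.
T = -471.2/19 = -24.8 dBFS.

-24.8 dBFS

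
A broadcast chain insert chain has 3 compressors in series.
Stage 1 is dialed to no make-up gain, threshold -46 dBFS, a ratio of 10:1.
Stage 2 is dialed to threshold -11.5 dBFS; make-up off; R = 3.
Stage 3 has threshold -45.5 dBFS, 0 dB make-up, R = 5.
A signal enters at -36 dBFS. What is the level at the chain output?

-45.4 dBFS

Stage 1: overshoot 10 dB → 10/10 = 1 dB → -45 dBFS.
Stage 2: below threshold (-45 ≤ -11.5); passes unchanged; output -45 dBFS.
Stage 3: 0.5 dB above -45.5 dBFS, reduced 5:1 to 0.1 dB above → -45.4 dBFS.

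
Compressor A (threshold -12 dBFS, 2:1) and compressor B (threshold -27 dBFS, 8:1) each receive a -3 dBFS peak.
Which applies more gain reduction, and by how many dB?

B, by 16.5 dB

A: 9 dB over, compressed to 4.5 dB over, so 4.5 dB of GR.
B: 24 dB over, compressed to 3 dB over, so 21 dB of GR.
B applies 16.5 dB more gain reduction.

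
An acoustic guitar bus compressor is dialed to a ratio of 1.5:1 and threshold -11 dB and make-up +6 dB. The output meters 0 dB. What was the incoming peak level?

-3.5 dB

Before make-up, the level was 0 − 6 = -6 dB.
Post-compression overshoot = -6 − (-11) = 5 dB.
Input overshoot = R × output overshoot = 7.5 dB → input = -11 + 7.5 = -3.5 dB.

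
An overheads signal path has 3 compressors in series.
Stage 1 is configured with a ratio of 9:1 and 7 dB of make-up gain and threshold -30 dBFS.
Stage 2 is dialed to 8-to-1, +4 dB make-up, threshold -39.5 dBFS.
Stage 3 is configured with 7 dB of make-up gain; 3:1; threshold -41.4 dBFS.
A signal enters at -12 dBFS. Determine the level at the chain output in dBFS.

-31.6625 dBFS

Stage 1: overshoot 18 dB → 18/9 = 2 dB → -28 dBFS; +7 dB make-up → -21 dBFS.
Stage 2: -21 dBFS is 18.5 dB over -39.5 dBFS; at 8:1 that becomes 2.3125 dB over, giving -37.1875 dBFS; +4 dB make-up → -33.1875 dBFS.
Stage 3: -33.1875 dBFS is 8.2125 dB over -41.4 dBFS; at 3:1 that becomes 2.7375 dB over, giving -38.6625 dBFS; +7 dB make-up → -31.6625 dBFS.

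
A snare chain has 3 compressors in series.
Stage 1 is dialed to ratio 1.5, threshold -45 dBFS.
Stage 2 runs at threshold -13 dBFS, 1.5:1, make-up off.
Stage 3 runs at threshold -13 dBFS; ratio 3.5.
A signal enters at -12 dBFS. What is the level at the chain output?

-23 dBFS

Stage 1: 33 dB above -45 dBFS, reduced 1.5:1 to 22 dB above → -23 dBFS.
Stage 2: -23 dBFS ≤ -13 dBFS, so stage 2 doesn't engage; output -23 dBFS.
Stage 3: -23 dBFS ≤ -13 dBFS, so stage 3 doesn't engage; output -23 dBFS.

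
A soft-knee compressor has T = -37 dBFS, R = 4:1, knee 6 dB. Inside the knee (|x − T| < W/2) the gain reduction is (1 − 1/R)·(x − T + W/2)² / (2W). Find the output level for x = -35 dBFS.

x − T + W/2 = -35 − (-37) + 3 = 5.
GR = (1 − 1/4) × 5² / 12 = 0.75 × 25 / 12 = 1.5625 dB.
Output = -35 − 1.5625 = -36.5625 dBFS.

-36.5625 dBFS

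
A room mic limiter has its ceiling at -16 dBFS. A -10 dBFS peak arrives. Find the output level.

The limiter clamps the peak to its -16 dBFS ceiling.

-16 dBFS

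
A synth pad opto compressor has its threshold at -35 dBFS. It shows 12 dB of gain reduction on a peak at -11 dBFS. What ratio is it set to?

Input overshoot = -11 − (-35) = 24 dB.
Output overshoot = 24 − 12 = 12 dB.
Ratio = input overshoot / output overshoot = 24 / 12 = 2.

2:1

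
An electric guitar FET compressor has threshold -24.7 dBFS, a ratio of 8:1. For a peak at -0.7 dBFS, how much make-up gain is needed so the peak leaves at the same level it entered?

Overshoot 24 dB → 24/8 = 3 dB after compression, so the compressed level is -24.7 + 3 = -21.7 dBFS.
Make-up = target − compressed = -0.7 − (-21.7) = 21 dB.

21 dB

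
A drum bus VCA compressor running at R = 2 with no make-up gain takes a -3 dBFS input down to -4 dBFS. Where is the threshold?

-5 dBFS

Gain reduction = -3 − (-4) = 1 dB; output overshoot = GR / (R − 1) = 1 / 1 = 1 dB.
Threshold = output − output overshoot = -4 − 1 = -5 dBFS.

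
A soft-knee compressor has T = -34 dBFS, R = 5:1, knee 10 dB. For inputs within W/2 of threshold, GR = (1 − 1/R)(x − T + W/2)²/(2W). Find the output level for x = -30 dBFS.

x − T + W/2 = -30 − (-34) + 5 = 9.
GR = (1 − 1/5) × 9² / 20 = 0.8 × 81 / 20 = 3.24 dB.
Output = -30 − 3.24 = -33.24 dBFS.

-33.24 dBFS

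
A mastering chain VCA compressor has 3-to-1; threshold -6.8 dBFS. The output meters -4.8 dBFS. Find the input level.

-0.8 dBFS

That's 2 dB above the -6.8 dBFS threshold.
Undo the ratio: input overshoot = 2 × 3 = 6 dB, giving input = -0.8 dBFS.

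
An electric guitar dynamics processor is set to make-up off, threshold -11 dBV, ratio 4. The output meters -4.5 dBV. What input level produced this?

15 dBV

That's 6.5 dB above the -11 dBV threshold.
Input overshoot = R × output overshoot = 26 dB → input = -11 + 26 = 15 dBV.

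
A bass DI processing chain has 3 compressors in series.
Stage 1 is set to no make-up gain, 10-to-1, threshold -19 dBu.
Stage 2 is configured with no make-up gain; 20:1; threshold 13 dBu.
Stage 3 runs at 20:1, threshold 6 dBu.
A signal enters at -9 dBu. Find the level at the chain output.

Stage 1: 10 dB above -19 dBu, reduced 10:1 to 1 dB above → -18 dBu.
Stage 2: -18 dBu is at or below the 13 dBu threshold — no compression; output -18 dBu.
Stage 3: -18 dBu ≤ 6 dBu, so stage 3 doesn't engage; output -18 dBu.

-18 dBu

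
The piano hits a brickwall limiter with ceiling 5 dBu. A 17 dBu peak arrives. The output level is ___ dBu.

5 dBu

At ∞:1, everything above 5 dBu is held at the ceiling.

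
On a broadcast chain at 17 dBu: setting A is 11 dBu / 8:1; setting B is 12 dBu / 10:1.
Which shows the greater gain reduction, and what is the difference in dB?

A, by 0.75 dB

A: GR = 6 − 6/8 = 5.25 dB.
B: GR = 5 − 5/10 = 4.5 dB.
Difference: 0.75 dB in favour of A.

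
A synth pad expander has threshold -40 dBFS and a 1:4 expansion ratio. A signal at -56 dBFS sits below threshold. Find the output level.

The input is 16 dB below the -40 dBFS threshold.
A 1:4 expander multiplies undershoot by 4: 16 × 4 = 64 dB below threshold.
Output = -40 − 64 = -104 dBFS.

-104 dBFS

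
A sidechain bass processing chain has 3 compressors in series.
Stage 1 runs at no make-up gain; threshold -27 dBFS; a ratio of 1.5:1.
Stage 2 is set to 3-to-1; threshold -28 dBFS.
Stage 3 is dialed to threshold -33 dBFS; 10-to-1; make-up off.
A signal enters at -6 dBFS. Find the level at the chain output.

-32 dBFS

Stage 1: 21 dB above -27 dBFS, reduced 1.5:1 to 14 dB above → -13 dBFS.
Stage 2: 15 dB above -28 dBFS, reduced 3:1 to 5 dB above → -23 dBFS.
Stage 3: overshoot 10 dB → 10/10 = 1 dB → -32 dBFS.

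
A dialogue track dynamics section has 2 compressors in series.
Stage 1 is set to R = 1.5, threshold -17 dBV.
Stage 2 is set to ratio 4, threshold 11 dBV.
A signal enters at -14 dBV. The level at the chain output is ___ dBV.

Stage 1: -14 dBV is 3 dB over -17 dBV; at 1.5:1 that becomes 2 dB over, giving -15 dBV.
Stage 2: below threshold (-15 ≤ 11); passes unchanged; output -15 dBV.

-15 dBV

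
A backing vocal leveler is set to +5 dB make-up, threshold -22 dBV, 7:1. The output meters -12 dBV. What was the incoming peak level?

13 dBV

Before make-up, the level was -12 − 5 = -17 dBV.
The compressed level sits -17 − (-22) = 5 dB over threshold.
Undo the ratio: input overshoot = 5 × 7 = 35 dB, giving input = 13 dBV.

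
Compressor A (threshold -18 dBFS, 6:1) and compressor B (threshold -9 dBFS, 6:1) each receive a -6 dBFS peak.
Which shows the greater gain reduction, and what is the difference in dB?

A, by 7.5 dB

A: 12 dB over, compressed to 2 dB over, so 10 dB of GR.
B: 3 dB over, compressed to 0.5 dB over, so 2.5 dB of GR.
A applies 7.5 dB more gain reduction.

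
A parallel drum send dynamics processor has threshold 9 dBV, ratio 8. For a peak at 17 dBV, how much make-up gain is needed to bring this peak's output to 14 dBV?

Overshoot 8 dB → 8/8 = 1 dB after compression, so the compressed level is 9 + 1 = 10 dBV.
Make-up = target − compressed = 14 − 10 = 4 dB.

4 dB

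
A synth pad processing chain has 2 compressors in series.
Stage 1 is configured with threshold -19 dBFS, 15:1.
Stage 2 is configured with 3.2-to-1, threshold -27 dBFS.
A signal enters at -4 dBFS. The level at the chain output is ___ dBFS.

Stage 1: overshoot 15 dB → 15/15 = 1 dB → -18 dBFS.
Stage 2: overshoot 9 dB → 9/3.2 = 2.8125 dB → -24.1875 dBFS.

-24.1875 dBFS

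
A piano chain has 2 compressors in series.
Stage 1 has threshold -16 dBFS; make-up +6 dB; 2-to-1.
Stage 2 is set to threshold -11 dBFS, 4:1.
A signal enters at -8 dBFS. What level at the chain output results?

Stage 1: -8 dBFS is 8 dB over -16 dBFS; at 2:1 that becomes 4 dB over, giving -12 dBFS; +6 dB make-up → -6 dBFS.
Stage 2: overshoot 5 dB → 5/4 = 1.25 dB → -9.75 dBFS.

-9.75 dBFS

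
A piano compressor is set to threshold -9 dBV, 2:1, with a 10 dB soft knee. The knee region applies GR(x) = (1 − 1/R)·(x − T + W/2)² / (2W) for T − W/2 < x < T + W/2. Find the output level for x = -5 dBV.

x − T + W/2 = -5 − (-9) + 5 = 9.
GR = (1 − 1/2) × 9² / 20 = 0.5 × 81 / 20 = 2.025 dB.
Output = -5 − 2.025 = -7.025 dBV.

-7.025 dBV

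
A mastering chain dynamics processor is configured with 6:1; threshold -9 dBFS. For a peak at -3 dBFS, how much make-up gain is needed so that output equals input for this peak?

5 dB

The peak compresses to -9 + 6/6 = -8 dBFS.
To reach -3 dBFS requires -3 − (-8) = 5 dB of make-up.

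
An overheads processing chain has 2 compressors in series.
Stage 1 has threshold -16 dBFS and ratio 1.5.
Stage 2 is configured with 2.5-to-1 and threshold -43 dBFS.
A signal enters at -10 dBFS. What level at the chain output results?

-30.6 dBFS

Stage 1: 6 dB above -16 dBFS, reduced 1.5:1 to 4 dB above → -12 dBFS.
Stage 2: 31 dB above -43 dBFS, reduced 2.5:1 to 12.4 dB above → -30.6 dBFS.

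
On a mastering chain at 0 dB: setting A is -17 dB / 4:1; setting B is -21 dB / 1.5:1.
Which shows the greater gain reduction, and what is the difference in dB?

A: GR = 17 − 17/4 = 12.75 dB.
B: GR = 21 − 21/1.5 = 7 dB.
A applies 5.75 dB more gain reduction.

A, by 5.75 dB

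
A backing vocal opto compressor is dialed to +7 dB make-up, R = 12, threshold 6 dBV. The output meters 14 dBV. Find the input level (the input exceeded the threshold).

Remove make-up: 14 − 7 = 7 dBV.
The compressed level sits 7 − 6 = 1 dB over threshold.
Undo the ratio: input overshoot = 1 × 12 = 12 dB, giving input = 18 dBV.

18 dBV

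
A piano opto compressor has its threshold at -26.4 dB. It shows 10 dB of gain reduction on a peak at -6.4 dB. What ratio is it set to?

Input overshoot = -6.4 − (-26.4) = 20 dB.
Output overshoot = 20 − 10 = 10 dB.
Ratio = input overshoot / output overshoot = 20 / 10 = 2.

2:1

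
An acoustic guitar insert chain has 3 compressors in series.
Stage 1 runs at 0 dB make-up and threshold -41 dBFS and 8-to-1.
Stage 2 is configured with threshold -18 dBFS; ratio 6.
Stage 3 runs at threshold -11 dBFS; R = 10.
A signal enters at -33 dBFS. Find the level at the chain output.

Stage 1: overshoot 8 dB → 8/8 = 1 dB → -40 dBFS.
Stage 2: below threshold (-40 ≤ -18); passes unchanged; output -40 dBFS.
Stage 3: below threshold (-40 ≤ -11); passes unchanged; output -40 dBFS.

-40 dBFS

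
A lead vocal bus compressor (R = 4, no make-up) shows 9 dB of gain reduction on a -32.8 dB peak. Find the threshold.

Let T be the threshold. Output overshoot = (input overshoot)/R, so -41.8 − T = (-32.8 − T)/4.
4·(-41.8 − T) = -32.8 − T → 3·T = -167.2 − (-32.8) = -134.4.
T = -134.4/3 = -44.8 dB.

-44.8 dB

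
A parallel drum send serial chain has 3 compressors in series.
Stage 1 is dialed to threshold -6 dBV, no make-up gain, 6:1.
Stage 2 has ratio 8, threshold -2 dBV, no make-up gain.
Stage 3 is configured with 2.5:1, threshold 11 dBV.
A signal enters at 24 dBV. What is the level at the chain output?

Stage 1: 24 dBV is 30 dB over -6 dBV; at 6:1 that becomes 5 dB over, giving -1 dBV.
Stage 2: 1 dB above -2 dBV, reduced 8:1 to 0.125 dB above → -1.875 dBV.
Stage 3: below threshold (-1.875 ≤ 11); passes unchanged; output -1.875 dBV.

-1.875 dBV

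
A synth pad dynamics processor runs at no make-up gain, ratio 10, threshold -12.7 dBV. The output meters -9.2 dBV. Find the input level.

22.3 dBV

Post-compression overshoot = -9.2 − (-12.7) = 3.5 dB.
Before 10:1 compression the overshoot was 3.5 × 10 = 35 dB, so input = -12.7 + 35 = 22.3 dBV.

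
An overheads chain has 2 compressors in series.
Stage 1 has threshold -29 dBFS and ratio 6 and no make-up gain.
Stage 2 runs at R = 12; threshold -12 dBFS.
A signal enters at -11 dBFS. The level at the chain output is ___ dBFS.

Stage 1: overshoot 18 dB → 18/6 = 3 dB → -26 dBFS.
Stage 2: -26 dBFS is at or below the -12 dBFS threshold — no compression; output -26 dBFS.

-26 dBFS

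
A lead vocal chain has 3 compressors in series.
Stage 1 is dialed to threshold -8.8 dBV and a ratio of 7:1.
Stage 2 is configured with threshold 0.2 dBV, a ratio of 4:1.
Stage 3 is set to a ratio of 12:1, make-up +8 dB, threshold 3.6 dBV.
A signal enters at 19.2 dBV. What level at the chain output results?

3.2 dBV

Stage 1: 28 dB above -8.8 dBV, reduced 7:1 to 4 dB above → -4.8 dBV.
Stage 2: below threshold (-4.8 ≤ 0.2); passes unchanged; output -4.8 dBV.
Stage 3: below threshold (-4.8 ≤ 3.6); passes unchanged; make-up brings it to 3.2 dBV.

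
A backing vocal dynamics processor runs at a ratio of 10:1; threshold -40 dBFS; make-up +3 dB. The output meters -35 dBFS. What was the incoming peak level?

-20 dBFS

Before make-up, the level was -35 − 3 = -38 dBFS.
The compressed level sits -38 − (-40) = 2 dB over threshold.
Undo the ratio: input overshoot = 2 × 10 = 20 dB, giving input = -20 dBFS.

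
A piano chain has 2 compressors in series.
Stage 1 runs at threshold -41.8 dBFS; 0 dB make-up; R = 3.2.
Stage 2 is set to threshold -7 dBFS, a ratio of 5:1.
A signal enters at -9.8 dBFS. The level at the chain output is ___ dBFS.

-31.8 dBFS

Stage 1: -9.8 dBFS is 32 dB over -41.8 dBFS; at 3.2:1 that becomes 10 dB over, giving -31.8 dBFS.
Stage 2: below threshold (-31.8 ≤ -7); passes unchanged; output -31.8 dBFS.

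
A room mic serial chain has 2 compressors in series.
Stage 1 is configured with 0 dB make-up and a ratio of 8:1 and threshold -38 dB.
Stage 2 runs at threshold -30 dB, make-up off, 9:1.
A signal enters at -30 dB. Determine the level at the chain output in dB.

Stage 1: -30 dB is 8 dB over -38 dB; at 8:1 that becomes 1 dB over, giving -37 dB.
Stage 2: below threshold (-37 ≤ -30); passes unchanged; output -37 dB.

-37 dB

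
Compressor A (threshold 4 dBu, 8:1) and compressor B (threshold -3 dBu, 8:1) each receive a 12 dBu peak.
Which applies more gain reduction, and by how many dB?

B, by 6.125 dB

A: overshoot 8 dB → output overshoot 1 dB → GR 7 dB.
B: overshoot 15 dB → output overshoot 1.875 dB → GR 13.125 dB.
Difference: 6.125 dB in favour of B.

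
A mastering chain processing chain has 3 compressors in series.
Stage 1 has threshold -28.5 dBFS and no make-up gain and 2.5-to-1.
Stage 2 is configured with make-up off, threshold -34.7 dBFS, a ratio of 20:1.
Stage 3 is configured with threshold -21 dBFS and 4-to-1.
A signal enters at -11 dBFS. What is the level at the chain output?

Stage 1: -11 dBFS is 17.5 dB over -28.5 dBFS; at 2.5:1 that becomes 7 dB over, giving -21.5 dBFS.
Stage 2: overshoot 13.2 dB → 13.2/20 = 0.66 dB → -34.04 dBFS.
Stage 3: -34.04 dBFS is at or below the -21 dBFS threshold — no compression; output -34.04 dBFS.

-34.04 dBFS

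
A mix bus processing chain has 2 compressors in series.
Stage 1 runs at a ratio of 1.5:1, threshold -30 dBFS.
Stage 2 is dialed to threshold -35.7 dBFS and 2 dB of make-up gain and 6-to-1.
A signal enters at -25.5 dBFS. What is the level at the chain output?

-32.25 dBFS

Stage 1: overshoot 4.5 dB → 4.5/1.5 = 3 dB → -27 dBFS.
Stage 2: 8.7 dB above -35.7 dBFS, reduced 6:1 to 1.45 dB above → -34.25 dBFS; +2 dB make-up → -32.25 dBFS.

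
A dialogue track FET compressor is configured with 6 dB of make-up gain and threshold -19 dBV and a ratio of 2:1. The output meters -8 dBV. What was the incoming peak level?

Remove make-up: -8 − 6 = -14 dBV.
The compressed level sits -14 − (-19) = 5 dB over threshold.
Undo the ratio: input overshoot = 5 × 2 = 10 dB, giving input = -9 dBV.

-9 dBV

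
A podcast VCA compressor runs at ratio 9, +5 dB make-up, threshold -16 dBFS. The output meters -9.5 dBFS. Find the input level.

Before make-up, the level was -9.5 − 5 = -14.5 dBFS.
Post-compression overshoot = -14.5 − (-16) = 1.5 dB.
Undo the ratio: input overshoot = 1.5 × 9 = 13.5 dB, giving input = -2.5 dBFS.

-2.5 dBFS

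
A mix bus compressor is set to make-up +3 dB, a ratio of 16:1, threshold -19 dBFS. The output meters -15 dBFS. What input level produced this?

-3 dBFS

Stripping the +3 dB make-up gives -18 dBFS at the gain stage.
That's 1 dB above the -19 dBFS threshold.
Before 16:1 compression the overshoot was 1 × 16 = 16 dB, so input = -19 + 16 = -3 dBFS.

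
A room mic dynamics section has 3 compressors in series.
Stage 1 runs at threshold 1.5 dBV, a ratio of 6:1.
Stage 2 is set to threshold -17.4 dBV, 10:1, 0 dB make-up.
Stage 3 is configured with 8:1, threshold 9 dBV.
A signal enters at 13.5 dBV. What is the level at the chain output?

Stage 1: 13.5 dBV is 12 dB over 1.5 dBV; at 6:1 that becomes 2 dB over, giving 3.5 dBV.
Stage 2: 3.5 dBV is 20.9 dB over -17.4 dBV; at 10:1 that becomes 2.09 dB over, giving -15.31 dBV.
Stage 3: -15.31 dBV ≤ 9 dBV, so stage 3 doesn't engage; output -15.31 dBV.

-15.31 dBV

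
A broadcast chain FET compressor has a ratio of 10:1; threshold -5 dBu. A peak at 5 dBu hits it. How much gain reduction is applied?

9 dB

Overshoot = 5 − (-5) = 10 dB.
After 10:1 compression the overshoot becomes 10/10 = 1 dB.
So the signal is attenuated by 10 − 1 = 9 dB.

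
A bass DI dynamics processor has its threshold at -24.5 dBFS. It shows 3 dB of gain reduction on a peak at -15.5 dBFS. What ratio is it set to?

Input overshoot = -15.5 − (-24.5) = 9 dB.
Output overshoot = 9 − 3 = 6 dB.
Ratio = input overshoot / output overshoot = 9 / 6 = 1.5.

1.5:1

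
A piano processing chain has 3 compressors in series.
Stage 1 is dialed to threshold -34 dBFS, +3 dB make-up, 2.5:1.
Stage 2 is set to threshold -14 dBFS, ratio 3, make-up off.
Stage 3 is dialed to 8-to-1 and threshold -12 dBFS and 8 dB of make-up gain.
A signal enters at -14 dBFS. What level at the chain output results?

-15 dBFS

Stage 1: overshoot 20 dB → 20/2.5 = 8 dB → -26 dBFS; +3 dB make-up → -23 dBFS.
Stage 2: -23 dBFS ≤ -14 dBFS, so stage 2 doesn't engage; output -23 dBFS.
Stage 3: -23 dBFS is at or below the -12 dBFS threshold — no compression; make-up brings it to -15 dBFS.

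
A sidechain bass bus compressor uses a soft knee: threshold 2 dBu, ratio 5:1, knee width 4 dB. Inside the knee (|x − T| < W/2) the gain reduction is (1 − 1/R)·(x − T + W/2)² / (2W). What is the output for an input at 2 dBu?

x − T + W/2 = 2 − 2 + 2 = 2.
GR = (1 − 1/5) × 2² / 8 = 0.8 × 4 / 8 = 0.4 dB.
Output = 2 − 0.4 = 1.6 dBu.

1.6 dBu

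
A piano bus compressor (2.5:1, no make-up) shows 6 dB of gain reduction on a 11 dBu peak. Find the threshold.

1 dBu

Input is 10 dB above T (since output overshoot × R = input overshoot: (5 − T)·2.5 = 11 − T gives T = 1 dBu).
Check: 1 + (11 − 1)/2.5 = 1 + 4 = 5 dBu. ✓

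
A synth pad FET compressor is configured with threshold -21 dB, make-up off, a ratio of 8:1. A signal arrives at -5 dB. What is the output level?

-19 dB

Overshoot: -5 − (-21) = 16 dB.
At 8:1 the overshoot is divided by 8, leaving 2 dB above threshold.
Output = -21 + 2 = -19 dB.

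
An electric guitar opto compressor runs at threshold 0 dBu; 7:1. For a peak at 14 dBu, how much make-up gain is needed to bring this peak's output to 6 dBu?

4 dB

Without make-up, output = threshold + overshoot/7 = 0 + 2 = 2 dBu.
Gap to target: 4 dB.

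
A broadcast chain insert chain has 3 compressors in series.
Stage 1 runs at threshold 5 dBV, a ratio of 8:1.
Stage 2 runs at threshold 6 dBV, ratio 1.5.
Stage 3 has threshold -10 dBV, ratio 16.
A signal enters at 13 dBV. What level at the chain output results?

Stage 1: 13 dBV is 8 dB over 5 dBV; at 8:1 that becomes 1 dB over, giving 6 dBV.
Stage 2: 6 dBV ≤ 6 dBV, so stage 2 doesn't engage; output 6 dBV.
Stage 3: overshoot 16 dB → 16/16 = 1 dB → -9 dBV.

-9 dBV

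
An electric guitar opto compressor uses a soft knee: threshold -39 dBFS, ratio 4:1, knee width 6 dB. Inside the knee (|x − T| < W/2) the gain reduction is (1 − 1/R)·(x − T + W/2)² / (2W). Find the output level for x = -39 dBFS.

x − T + W/2 = -39 − (-39) + 3 = 3.
GR = (1 − 1/4) × 3² / 12 = 0.75 × 9 / 12 = 0.5625 dB.
Output = -39 − 0.5625 = -39.5625 dBFS.

-39.5625 dBFS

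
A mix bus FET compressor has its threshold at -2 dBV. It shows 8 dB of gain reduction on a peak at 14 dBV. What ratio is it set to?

2:1

Input overshoot = 14 − (-2) = 16 dB.
Output overshoot = 16 − 8 = 8 dB.
Ratio = input overshoot / output overshoot = 16 / 8 = 2.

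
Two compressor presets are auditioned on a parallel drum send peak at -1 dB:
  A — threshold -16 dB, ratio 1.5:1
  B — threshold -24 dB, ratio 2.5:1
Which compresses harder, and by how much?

B, by 8.8 dB

A: 15 dB over, compressed to 10 dB over, so 5 dB of GR.
B: 23 dB over, compressed to 9.2 dB over, so 13.8 dB of GR.
B applies 8.8 dB more gain reduction.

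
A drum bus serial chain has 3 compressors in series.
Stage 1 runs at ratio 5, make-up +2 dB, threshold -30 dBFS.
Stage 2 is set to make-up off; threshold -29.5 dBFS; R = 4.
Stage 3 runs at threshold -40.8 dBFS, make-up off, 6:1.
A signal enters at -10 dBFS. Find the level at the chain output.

Stage 1: overshoot 20 dB → 20/5 = 4 dB → -26 dBFS; +2 dB make-up → -24 dBFS.
Stage 2: -24 dBFS is 5.5 dB over -29.5 dBFS; at 4:1 that becomes 1.375 dB over, giving -28.125 dBFS.
Stage 3: -28.125 dBFS is 12.675 dB over -40.8 dBFS; at 6:1 that becomes 2.1125 dB over, giving -38.6875 dBFS.

-38.6875 dBFS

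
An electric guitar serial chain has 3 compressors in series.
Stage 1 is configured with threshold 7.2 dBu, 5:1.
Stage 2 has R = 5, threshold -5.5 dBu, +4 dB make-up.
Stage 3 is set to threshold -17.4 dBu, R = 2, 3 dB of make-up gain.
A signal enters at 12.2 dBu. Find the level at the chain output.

-5.08 dBu

Stage 1: overshoot 5 dB → 5/5 = 1 dB → 8.2 dBu.
Stage 2: 13.7 dB above -5.5 dBu, reduced 5:1 to 2.74 dB above → -2.76 dBu; +4 dB make-up → 1.24 dBu.
Stage 3: overshoot 18.64 dB → 18.64/2 = 9.32 dB → -8.08 dBu; +3 dB make-up → -5.08 dBu.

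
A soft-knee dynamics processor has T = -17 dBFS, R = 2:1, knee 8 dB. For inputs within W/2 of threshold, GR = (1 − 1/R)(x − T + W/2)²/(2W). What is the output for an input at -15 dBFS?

-16.125 dBFS

x − T + W/2 = -15 − (-17) + 4 = 6.
GR = (1 − 1/2) × 6² / 16 = 0.5 × 36 / 16 = 1.125 dB.
Output = -15 − 1.125 = -16.125 dBFS.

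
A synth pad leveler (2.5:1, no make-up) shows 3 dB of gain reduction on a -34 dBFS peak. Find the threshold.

-39 dBFS

Let T be the threshold. Output overshoot = (input overshoot)/R, so -37 − T = (-34 − T)/2.5.
2.5·(-37 − T) = -34 − T → 1.5·T = -92.5 − (-34) = -58.5.
T = -58.5/1.5 = -39 dBFS.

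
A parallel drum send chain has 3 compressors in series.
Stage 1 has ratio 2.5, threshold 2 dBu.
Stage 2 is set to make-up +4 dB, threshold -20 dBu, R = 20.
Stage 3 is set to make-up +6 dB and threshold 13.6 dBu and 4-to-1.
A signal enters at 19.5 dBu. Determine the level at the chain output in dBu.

-8.55 dBu

Stage 1: 17.5 dB above 2 dBu, reduced 2.5:1 to 7 dB above → 9 dBu.
Stage 2: overshoot 29 dB → 29/20 = 1.45 dB → -18.55 dBu; +4 dB make-up → -14.55 dBu.
Stage 3: below threshold (-14.55 ≤ 13.6); passes unchanged; make-up brings it to -8.55 dBu.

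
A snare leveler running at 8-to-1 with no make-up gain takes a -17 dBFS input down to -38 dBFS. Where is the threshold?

Gain reduction = -17 − (-38) = 21 dB; output overshoot = GR / (R − 1) = 21 / 7 = 3 dB.
Threshold = output − output overshoot = -38 − 3 = -41 dBFS.

-41 dBFS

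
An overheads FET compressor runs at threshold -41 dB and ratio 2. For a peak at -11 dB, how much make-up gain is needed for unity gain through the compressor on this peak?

15 dB

Overshoot 30 dB → 30/2 = 15 dB after compression, so the compressed level is -41 + 15 = -26 dB.
Make-up = target − compressed = -11 − (-26) = 15 dB.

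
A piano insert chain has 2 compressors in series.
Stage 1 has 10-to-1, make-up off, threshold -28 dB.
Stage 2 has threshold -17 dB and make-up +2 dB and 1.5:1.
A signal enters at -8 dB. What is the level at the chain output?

Stage 1: -8 dB is 20 dB over -28 dB; at 10:1 that becomes 2 dB over, giving -26 dB.
Stage 2: -26 dB is at or below the -17 dB threshold — no compression; make-up brings it to -24 dB.

-24 dB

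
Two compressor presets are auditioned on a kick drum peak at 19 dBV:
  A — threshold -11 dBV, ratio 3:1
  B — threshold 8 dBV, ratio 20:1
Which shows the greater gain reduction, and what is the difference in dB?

A: 30 dB over, compressed to 10 dB over, so 20 dB of GR.
B: 11 dB over, compressed to 0.55 dB over, so 10.45 dB of GR.
Difference: 9.55 dB in favour of A.

A, by 9.55 dB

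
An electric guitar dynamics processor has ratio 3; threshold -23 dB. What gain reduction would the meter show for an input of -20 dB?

-20 dB exceeds the threshold by 3 dB.
A 3:1 ratio leaves 1 dB of that excess.
Gain reduction = 3 − 1 = 2 dB.

2 dB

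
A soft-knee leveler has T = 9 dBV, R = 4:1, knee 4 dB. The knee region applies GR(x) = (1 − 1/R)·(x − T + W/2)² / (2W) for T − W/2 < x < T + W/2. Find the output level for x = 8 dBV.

7.90625 dBV

x − T + W/2 = 8 − 9 + 2 = 1.
GR = (1 − 1/4) × 1² / 8 = 0.75 × 1 / 8 = 0.09375 dB.
Output = 8 − 0.09375 = 7.90625 dBV.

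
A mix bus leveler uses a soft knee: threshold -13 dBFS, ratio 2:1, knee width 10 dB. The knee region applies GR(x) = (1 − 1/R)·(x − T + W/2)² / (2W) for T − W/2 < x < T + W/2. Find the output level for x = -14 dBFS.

-14.4 dBFS

x − T + W/2 = -14 − (-13) + 5 = 4.
GR = (1 − 1/2) × 4² / 20 = 0.5 × 16 / 20 = 0.4 dB.
Output = -14 − 0.4 = -14.4 dBFS.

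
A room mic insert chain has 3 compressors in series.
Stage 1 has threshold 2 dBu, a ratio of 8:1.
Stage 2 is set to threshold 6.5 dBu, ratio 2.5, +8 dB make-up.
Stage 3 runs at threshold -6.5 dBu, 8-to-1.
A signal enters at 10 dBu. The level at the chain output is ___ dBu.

Stage 1: 8 dB above 2 dBu, reduced 8:1 to 1 dB above → 3 dBu.
Stage 2: below threshold (3 ≤ 6.5); passes unchanged; make-up brings it to 11 dBu.
Stage 3: overshoot 17.5 dB → 17.5/8 = 2.1875 dB → -4.3125 dBu.

-4.3125 dBu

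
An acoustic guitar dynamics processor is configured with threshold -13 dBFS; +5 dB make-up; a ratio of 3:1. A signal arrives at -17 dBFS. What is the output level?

-12 dBFS

-17 dBFS is 4 dB below the -13 dBFS threshold, so no gain reduction is applied.
Make-up gain adds 5 dB: -17 + 5 = -12 dBFS.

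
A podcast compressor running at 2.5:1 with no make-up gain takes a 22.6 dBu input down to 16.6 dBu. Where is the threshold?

12.6 dBu

Let T be the threshold. Output overshoot = (input overshoot)/R, so 16.6 − T = (22.6 − T)/2.5.
2.5·(16.6 − T) = 22.6 − T → 1.5·T = 41.5 − 22.6 = 18.9.
T = 18.9/1.5 = 12.6 dBu.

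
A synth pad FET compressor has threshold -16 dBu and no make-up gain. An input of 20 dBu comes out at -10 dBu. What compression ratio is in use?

6:1

Input overshoot = 20 − (-16) = 36 dB; output overshoot = -10 − (-16) = 6 dB.
Ratio = 36 / 6 = 6.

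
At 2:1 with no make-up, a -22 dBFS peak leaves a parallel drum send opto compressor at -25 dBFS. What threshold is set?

-28 dBFS

Input is 6 dB above T (since output overshoot × R = input overshoot: (-25 − T)·2 = -22 − T gives T = -28 dBFS).
Check: -28 + (-22 − (-28))/2 = -28 + 3 = -25 dBFS. ✓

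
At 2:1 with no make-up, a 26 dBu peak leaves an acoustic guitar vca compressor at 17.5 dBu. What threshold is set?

9 dBu

Input is 17 dB above T (since output overshoot × R = input overshoot: (17.5 − T)·2 = 26 − T gives T = 9 dBu).
Check: 9 + (26 − 9)/2 = 9 + 8.5 = 17.5 dBu. ✓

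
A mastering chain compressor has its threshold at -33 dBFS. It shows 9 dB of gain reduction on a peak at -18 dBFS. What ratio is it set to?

2.5:1

Input overshoot = -18 − (-33) = 15 dB.
Output overshoot = 15 − 9 = 6 dB.
Ratio = input overshoot / output overshoot = 15 / 6 = 2.5.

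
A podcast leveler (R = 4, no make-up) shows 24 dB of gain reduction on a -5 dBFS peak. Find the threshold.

Gain reduction = -5 − (-29) = 24 dB; output overshoot = GR / (R − 1) = 24 / 3 = 8 dB.
Threshold = output − output overshoot = -29 − 8 = -37 dBFS.

-37 dBFS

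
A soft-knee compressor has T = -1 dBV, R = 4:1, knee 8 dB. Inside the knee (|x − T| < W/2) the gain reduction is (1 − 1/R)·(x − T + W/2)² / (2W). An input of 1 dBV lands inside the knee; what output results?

-0.6875 dBV

x − T + W/2 = 1 − (-1) + 4 = 6.
GR = (1 − 1/4) × 6² / 16 = 0.75 × 36 / 16 = 1.6875 dB.
Output = 1 − 1.6875 = -0.6875 dBV.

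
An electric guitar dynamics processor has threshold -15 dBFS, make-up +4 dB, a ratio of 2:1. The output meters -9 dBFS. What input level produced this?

Stripping the +4 dB make-up gives -13 dBFS at the gain stage.
The compressed level sits -13 − (-15) = 2 dB over threshold.
Input overshoot = R × output overshoot = 4 dB → input = -15 + 4 = -11 dBFS.

-11 dBFS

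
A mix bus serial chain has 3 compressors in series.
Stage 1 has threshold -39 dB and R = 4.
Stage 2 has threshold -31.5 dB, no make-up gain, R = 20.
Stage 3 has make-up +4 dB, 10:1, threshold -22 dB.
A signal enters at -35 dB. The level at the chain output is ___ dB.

-34 dB

Stage 1: -35 dB is 4 dB over -39 dB; at 4:1 that becomes 1 dB over, giving -38 dB.
Stage 2: -38 dB ≤ -31.5 dB, so stage 2 doesn't engage; output -38 dB.
Stage 3: below threshold (-38 ≤ -22); passes unchanged; make-up brings it to -34 dB.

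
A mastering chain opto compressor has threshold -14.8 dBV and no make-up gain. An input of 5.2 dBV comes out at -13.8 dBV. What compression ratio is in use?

20:1

Input overshoot = 5.2 − (-14.8) = 20 dB; output overshoot = -13.8 − (-14.8) = 1 dB.
Ratio = 20 / 1 = 20.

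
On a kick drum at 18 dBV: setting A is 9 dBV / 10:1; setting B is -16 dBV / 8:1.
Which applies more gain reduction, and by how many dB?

B, by 21.65 dB

A: 9 dB over, compressed to 0.9 dB over, so 8.1 dB of GR.
B: 34 dB over, compressed to 4.25 dB over, so 29.75 dB of GR.
Difference: 21.65 dB in favour of B.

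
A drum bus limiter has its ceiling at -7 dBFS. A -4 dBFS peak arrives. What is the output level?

-7 dBFS

A brickwall limiter is an ∞:1 compressor: any input above the ceiling is clamped to -7 dBFS.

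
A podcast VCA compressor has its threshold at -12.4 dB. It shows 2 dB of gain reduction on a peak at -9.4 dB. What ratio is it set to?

Input overshoot = -9.4 − (-12.4) = 3 dB.
Output overshoot = 3 − 2 = 1 dB.
Ratio = input overshoot / output overshoot = 3 / 1 = 3.

3:1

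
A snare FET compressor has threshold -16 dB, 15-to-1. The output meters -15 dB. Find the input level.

Post-compression overshoot = -15 − (-16) = 1 dB.
Before 15:1 compression the overshoot was 1 × 15 = 15 dB, so input = -16 + 15 = -1 dB.

-1 dB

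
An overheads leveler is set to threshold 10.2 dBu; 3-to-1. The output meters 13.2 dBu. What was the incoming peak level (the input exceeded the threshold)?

Post-compression overshoot = 13.2 − 10.2 = 3 dB.
Input overshoot = R × output overshoot = 9 dB → input = 10.2 + 9 = 19.2 dBu.

19.2 dBu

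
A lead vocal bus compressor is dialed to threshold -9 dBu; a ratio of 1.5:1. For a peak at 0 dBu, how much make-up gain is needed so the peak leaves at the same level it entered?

3 dB

Overshoot 9 dB → 9/1.5 = 6 dB after compression, so the compressed level is -9 + 6 = -3 dBu.
Make-up = target − compressed = 0 − (-3) = 3 dB.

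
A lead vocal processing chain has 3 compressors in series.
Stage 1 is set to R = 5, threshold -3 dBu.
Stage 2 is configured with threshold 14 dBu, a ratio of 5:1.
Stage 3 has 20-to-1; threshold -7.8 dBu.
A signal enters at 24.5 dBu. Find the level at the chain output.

-7.285 dBu

Stage 1: 27.5 dB above -3 dBu, reduced 5:1 to 5.5 dB above → 2.5 dBu.
Stage 2: 2.5 dBu ≤ 14 dBu, so stage 2 doesn't engage; output 2.5 dBu.
Stage 3: 10.3 dB above -7.8 dBu, reduced 20:1 to 0.515 dB above → -7.285 dBu.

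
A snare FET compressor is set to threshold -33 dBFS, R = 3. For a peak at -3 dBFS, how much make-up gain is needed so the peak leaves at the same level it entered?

Without make-up, output = threshold + overshoot/3 = -33 + 10 = -23 dBFS.
Gap to target: 20 dB.

20 dB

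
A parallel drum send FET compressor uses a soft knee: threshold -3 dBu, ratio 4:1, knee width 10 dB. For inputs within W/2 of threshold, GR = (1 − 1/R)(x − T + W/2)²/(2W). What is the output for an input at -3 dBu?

-3.9375 dBu

x − T + W/2 = -3 − (-3) + 5 = 5.
GR = (1 − 1/4) × 5² / 20 = 0.75 × 25 / 20 = 0.9375 dB.
Output = -3 − 0.9375 = -3.9375 dBu.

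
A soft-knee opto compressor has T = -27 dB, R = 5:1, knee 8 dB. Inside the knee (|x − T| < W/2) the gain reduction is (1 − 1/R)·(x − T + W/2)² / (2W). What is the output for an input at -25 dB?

-26.8 dB

x − T + W/2 = -25 − (-27) + 4 = 6.
GR = (1 − 1/5) × 6² / 16 = 0.8 × 36 / 16 = 1.8 dB.
Output = -25 − 1.8 = -26.8 dB.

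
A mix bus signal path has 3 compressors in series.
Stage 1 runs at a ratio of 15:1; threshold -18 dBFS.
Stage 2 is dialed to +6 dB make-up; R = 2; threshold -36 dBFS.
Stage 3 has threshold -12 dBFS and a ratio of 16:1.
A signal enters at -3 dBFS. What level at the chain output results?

-20.5 dBFS

Stage 1: -3 dBFS is 15 dB over -18 dBFS; at 15:1 that becomes 1 dB over, giving -17 dBFS.
Stage 2: overshoot 19 dB → 19/2 = 9.5 dB → -26.5 dBFS; +6 dB make-up → -20.5 dBFS.
Stage 3: -20.5 dBFS is at or below the -12 dBFS threshold — no compression; output -20.5 dBFS.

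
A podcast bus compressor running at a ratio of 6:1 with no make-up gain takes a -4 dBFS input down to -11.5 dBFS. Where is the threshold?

-13 dBFS

Let T be the threshold. Output overshoot = (input overshoot)/R, so -11.5 − T = (-4 − T)/6.
6·(-11.5 − T) = -4 − T → 5·T = -69 − (-4) = -65.
T = -65/5 = -13 dBFS.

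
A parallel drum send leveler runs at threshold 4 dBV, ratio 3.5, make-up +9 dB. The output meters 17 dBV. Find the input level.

Remove make-up: 17 − 9 = 8 dBV.
The compressed level sits 8 − 4 = 4 dB over threshold.
Before 3.5:1 compression the overshoot was 4 × 3.5 = 14 dB, so input = 4 + 14 = 18 dBV.

18 dBV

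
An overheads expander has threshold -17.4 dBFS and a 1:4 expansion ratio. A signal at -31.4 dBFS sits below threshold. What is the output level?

Undershoot = (-17.4) − (-31.4) = 14 dB.
At 1:4, that expands to 56 dB under threshold.
Output = -17.4 − 56 = -73.4 dBFS.

-73.4 dBFS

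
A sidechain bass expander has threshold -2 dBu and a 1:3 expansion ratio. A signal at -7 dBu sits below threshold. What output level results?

Undershoot = (-2) − (-7) = 5 dB.
At 1:3, that expands to 15 dB under threshold.
Output = -2 − 15 = -17 dBu.

-17 dBu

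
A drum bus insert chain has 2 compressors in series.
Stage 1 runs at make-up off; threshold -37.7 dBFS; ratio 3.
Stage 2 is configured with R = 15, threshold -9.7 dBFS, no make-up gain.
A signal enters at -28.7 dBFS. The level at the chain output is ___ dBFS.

-34.7 dBFS

Stage 1: 9 dB above -37.7 dBFS, reduced 3:1 to 3 dB above → -34.7 dBFS.
Stage 2: -34.7 dBFS ≤ -9.7 dBFS, so stage 2 doesn't engage; output -34.7 dBFS.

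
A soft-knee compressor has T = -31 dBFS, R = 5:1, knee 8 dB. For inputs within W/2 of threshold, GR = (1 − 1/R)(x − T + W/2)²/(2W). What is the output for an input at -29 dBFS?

x − T + W/2 = -29 − (-31) + 4 = 6.
GR = (1 − 1/5) × 6² / 16 = 0.8 × 36 / 16 = 1.8 dB.
Output = -29 − 1.8 = -30.8 dBFS.

-30.8 dBFS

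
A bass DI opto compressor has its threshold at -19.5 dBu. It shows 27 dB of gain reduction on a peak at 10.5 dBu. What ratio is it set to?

Input overshoot = 10.5 − (-19.5) = 30 dB.
Output overshoot = 30 − 27 = 3 dB.
Ratio = input overshoot / output overshoot = 30 / 3 = 10.

10:1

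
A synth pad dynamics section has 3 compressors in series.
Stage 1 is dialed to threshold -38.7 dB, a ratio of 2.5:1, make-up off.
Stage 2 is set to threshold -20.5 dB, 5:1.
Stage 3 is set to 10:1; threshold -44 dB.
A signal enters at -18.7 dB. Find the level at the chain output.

Stage 1: 20 dB above -38.7 dB, reduced 2.5:1 to 8 dB above → -30.7 dB.
Stage 2: below threshold (-30.7 ≤ -20.5); passes unchanged; output -30.7 dB.
Stage 3: 13.3 dB above -44 dB, reduced 10:1 to 1.33 dB above → -42.67 dB.

-42.67 dB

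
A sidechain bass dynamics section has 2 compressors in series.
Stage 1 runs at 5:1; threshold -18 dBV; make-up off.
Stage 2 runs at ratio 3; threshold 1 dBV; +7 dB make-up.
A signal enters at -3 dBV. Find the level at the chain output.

-8 dBV

Stage 1: 15 dB above -18 dBV, reduced 5:1 to 3 dB above → -15 dBV.
Stage 2: -15 dBV is at or below the 1 dBV threshold — no compression; make-up brings it to -8 dBV.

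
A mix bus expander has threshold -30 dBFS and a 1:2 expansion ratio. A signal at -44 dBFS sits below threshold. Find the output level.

-58 dBFS

Below threshold, a 1:2 expander applies gain = (2−1)×(T − x) of attenuation.
(2−1) × 14 = 14 dB, so output = -44 − 14 = -58 dBFS.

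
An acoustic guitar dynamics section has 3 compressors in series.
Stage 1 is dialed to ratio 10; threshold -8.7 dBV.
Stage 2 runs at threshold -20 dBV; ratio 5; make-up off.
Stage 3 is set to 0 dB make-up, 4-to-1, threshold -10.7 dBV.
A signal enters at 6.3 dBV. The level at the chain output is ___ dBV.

-17.44 dBV

Stage 1: 6.3 dBV is 15 dB over -8.7 dBV; at 10:1 that becomes 1.5 dB over, giving -7.2 dBV.
Stage 2: overshoot 12.8 dB → 12.8/5 = 2.56 dB → -17.44 dBV.
Stage 3: -17.44 dBV ≤ -10.7 dBV, so stage 3 doesn't engage; output -17.44 dBV.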